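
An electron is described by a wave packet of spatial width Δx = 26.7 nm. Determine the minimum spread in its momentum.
1.975 × 10^-27 kg·m/s

For a wave packet, the spatial width Δx and momentum spread Δp are related by the uncertainty principle:
ΔxΔp ≥ ℏ/2

The minimum momentum spread is:
Δp_min = ℏ/(2Δx)
Δp_min = (1.055e-34 J·s) / (2 × 2.670e-08 m)
Δp_min = 1.975e-27 kg·m/s

A wave packet cannot have both a well-defined position and well-defined momentum.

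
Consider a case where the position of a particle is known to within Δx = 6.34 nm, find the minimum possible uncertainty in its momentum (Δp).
8.317 × 10^-27 kg·m/s

Using the Heisenberg uncertainty principle:
ΔxΔp ≥ ℏ/2

The minimum uncertainty in momentum is:
Δp_min = ℏ/(2Δx)
Δp_min = (1.055e-34 J·s) / (2 × 6.340e-09 m)
Δp_min = 8.317e-27 kg·m/s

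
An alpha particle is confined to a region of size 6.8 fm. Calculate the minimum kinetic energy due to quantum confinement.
28.240 keV

Using the uncertainty principle:

1. Position uncertainty: Δx ≈ 6.800e-15 m
2. Minimum momentum uncertainty: Δp = ℏ/(2Δx) = 7.754e-21 kg·m/s
3. Minimum kinetic energy:
   KE = (Δp)²/(2m) = (7.754e-21)²/(2 × 6.645e-27 kg)
   KE = 4.525e-15 J = 28.240 keV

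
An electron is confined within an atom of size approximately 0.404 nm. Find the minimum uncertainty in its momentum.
1.305 × 10^-25 kg·m/s

Using the Heisenberg uncertainty principle:
ΔxΔp ≥ ℏ/2

With Δx ≈ L = 4.040e-10 m (the confinement size):
Δp_min = ℏ/(2Δx)
Δp_min = (1.055e-34 J·s) / (2 × 4.040e-10 m)
Δp_min = 1.305e-25 kg·m/s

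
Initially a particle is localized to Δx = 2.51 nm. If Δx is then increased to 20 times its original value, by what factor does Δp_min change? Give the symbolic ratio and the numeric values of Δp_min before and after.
Original Δp_min = 2.101 × 10^-26 kg·m/s; new Δp'_min = 1.050 × 10^-27 kg·m/s; ratio Δp'_min/Δp_min = 1/20.

From the uncertainty principle ΔxΔp ≥ ℏ/2, the minimum momentum uncertainty is Δp_min = ℏ/(2Δx).

Original (Δx = 2.51 nm = 2.510e-09 m):
Δp_min = (1.055e-34 J·s)/(2 × 2.510e-09 m) = 2.101e-26 kg·m/s

When Δx → 20Δx:
Δp'_min = ℏ/(2 × 20Δx) = (1/20) × ℏ/(2Δx) = (1/20) × Δp_min
Δp'_min = 1/20 × 2.101e-26 kg·m/s = 1.050e-27 kg·m/s

Since Δp_min ∝ 1/Δx, when Δx is increased to 20 times its original value, Δp_min decreases to 1/20 of its original value.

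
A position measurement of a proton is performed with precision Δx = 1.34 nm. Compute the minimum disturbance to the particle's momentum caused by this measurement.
3.935 × 10^-26 kg·m/s

The uncertainty principle implies that measuring position disturbs momentum:
ΔxΔp ≥ ℏ/2

When we measure position with precision Δx, we necessarily introduce a momentum uncertainty:
Δp ≥ ℏ/(2Δx)
Δp_min = (1.055e-34 J·s) / (2 × 1.340e-09 m)
Δp_min = 3.935e-26 kg·m/s

The more precisely we measure position, the greater the momentum disturbance.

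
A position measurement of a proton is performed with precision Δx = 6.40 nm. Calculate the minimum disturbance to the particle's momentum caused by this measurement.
8.239 × 10^-27 kg·m/s

The uncertainty principle implies that measuring position disturbs momentum:
ΔxΔp ≥ ℏ/2

When we measure position with precision Δx, we necessarily introduce a momentum uncertainty:
Δp ≥ ℏ/(2Δx)
Δp_min = (1.055e-34 J·s) / (2 × 6.400e-09 m)
Δp_min = 8.239e-27 kg·m/s

The more precisely we measure position, the greater the momentum disturbance.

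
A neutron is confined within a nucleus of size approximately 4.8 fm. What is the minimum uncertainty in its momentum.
1.099 × 10^-20 kg·m/s

Using the Heisenberg uncertainty principle:
ΔxΔp ≥ ℏ/2

With Δx ≈ L = 4.800e-15 m (the confinement size):
Δp_min = ℏ/(2Δx)
Δp_min = (1.055e-34 J·s) / (2 × 4.800e-15 m)
Δp_min = 1.099e-20 kg·m/s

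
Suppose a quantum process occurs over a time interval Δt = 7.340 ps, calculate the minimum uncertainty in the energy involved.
44.837 μeV

Using the energy-time uncertainty principle:
ΔEΔt ≥ ℏ/2

The minimum uncertainty in energy is:
ΔE_min = ℏ/(2Δt)
ΔE_min = (1.055e-34 J·s) / (2 × 7.340e-12 s)
ΔE_min = 7.184e-24 J = 44.837 μeV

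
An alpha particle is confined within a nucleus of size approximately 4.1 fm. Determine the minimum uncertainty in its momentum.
1.286 × 10^-20 kg·m/s

Using the Heisenberg uncertainty principle:
ΔxΔp ≥ ℏ/2

With Δx ≈ L = 4.100e-15 m (the confinement size):
Δp_min = ℏ/(2Δx)
Δp_min = (1.055e-34 J·s) / (2 × 4.100e-15 m)
Δp_min = 1.286e-20 kg·m/s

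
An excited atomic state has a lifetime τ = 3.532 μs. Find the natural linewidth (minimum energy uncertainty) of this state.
93.178 peV

Using the energy-time uncertainty principle:
ΔEΔt ≥ ℏ/2

The lifetime τ represents the time uncertainty Δt.
The natural linewidth (minimum energy uncertainty) is:

ΔE = ℏ/(2τ)
ΔE = (1.055e-34 J·s) / (2 × 3.532e-06 s)
ΔE = 1.493e-29 J = 93.178 peV

This natural linewidth limits the precision of spectroscopic measurements.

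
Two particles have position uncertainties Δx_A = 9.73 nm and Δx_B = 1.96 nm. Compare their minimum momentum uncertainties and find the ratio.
Particle B has the larger minimum momentum uncertainty, by a factor of 4.96.

For each particle, the minimum momentum uncertainty is Δp_min = ℏ/(2Δx):

Particle A: Δp_A = ℏ/(2×9.730e-09 m) = 5.419e-27 kg·m/s
Particle B: Δp_B = ℏ/(2×1.960e-09 m) = 2.690e-26 kg·m/s

Ratio: Δp_B/Δp_A = 4.96

Since Δp_min ∝ 1/Δx, the particle with smaller position uncertainty (B) has larger momentum uncertainty.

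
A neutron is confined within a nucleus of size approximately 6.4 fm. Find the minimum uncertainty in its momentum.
8.239 × 10^-21 kg·m/s

Using the Heisenberg uncertainty principle:
ΔxΔp ≥ ℏ/2

With Δx ≈ L = 6.400e-15 m (the confinement size):
Δp_min = ℏ/(2Δx)
Δp_min = (1.055e-34 J·s) / (2 × 6.400e-15 m)
Δp_min = 8.239e-21 kg·m/s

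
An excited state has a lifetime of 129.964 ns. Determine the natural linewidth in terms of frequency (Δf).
612.304 kHz

Using the energy-time uncertainty principle and E = hf:
ΔEΔt ≥ ℏ/2
hΔf·Δt ≥ ℏ/2

The minimum frequency uncertainty is:
Δf = ℏ/(2hτ) = 1/(4πτ)
Δf = 1/(4π × 1.300e-07 s)
Δf = 6.123e+05 Hz = 612.304 kHz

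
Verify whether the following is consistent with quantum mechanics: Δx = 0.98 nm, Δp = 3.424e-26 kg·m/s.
No, it violates the uncertainty principle (impossible measurement).

Calculate the product ΔxΔp:
ΔxΔp = (9.800e-10 m) × (3.424e-26 kg·m/s)
ΔxΔp = 3.356e-35 J·s

Compare to the minimum allowed value ℏ/2:
ℏ/2 = 5.273e-35 J·s

Since ΔxΔp = 3.356e-35 J·s < 5.273e-35 J·s = ℏ/2,
the measurement violates the uncertainty principle.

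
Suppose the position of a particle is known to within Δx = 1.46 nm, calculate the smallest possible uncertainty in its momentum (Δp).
3.612 × 10^-26 kg·m/s

Using the Heisenberg uncertainty principle:
ΔxΔp ≥ ℏ/2

The minimum uncertainty in momentum is:
Δp_min = ℏ/(2Δx)
Δp_min = (1.055e-34 J·s) / (2 × 1.460e-09 m)
Δp_min = 3.612e-26 kg·m/s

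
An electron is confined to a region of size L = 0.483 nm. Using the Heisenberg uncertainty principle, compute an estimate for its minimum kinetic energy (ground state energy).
40.829 meV

Using the uncertainty principle to estimate ground state energy:

1. The position uncertainty is approximately the confinement size:
   Δx ≈ L = 4.830e-10 m

2. From ΔxΔp ≥ ℏ/2, the minimum momentum uncertainty is:
   Δp ≈ ℏ/(2L) = 1.092e-25 kg·m/s

3. The kinetic energy is approximately:
   KE ≈ (Δp)²/(2m) = (1.092e-25)²/(2 × 9.109e-31 kg)
   KE ≈ 6.542e-21 J = 40.829 meV

This is an order-of-magnitude estimate of the ground state energy.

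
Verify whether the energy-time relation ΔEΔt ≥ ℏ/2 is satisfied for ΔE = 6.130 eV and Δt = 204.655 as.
Yes, it satisfies the uncertainty relation.

Calculate the product ΔEΔt:
ΔE = 6.130 eV = 9.821e-19 J
ΔEΔt = (9.821e-19 J) × (2.047e-16 s)
ΔEΔt = 2.010e-34 J·s

Compare to the minimum allowed value ℏ/2:
ℏ/2 = 5.273e-35 J·s

Since ΔEΔt = 2.010e-34 J·s ≥ 5.273e-35 J·s = ℏ/2,
this satisfies the uncertainty relation.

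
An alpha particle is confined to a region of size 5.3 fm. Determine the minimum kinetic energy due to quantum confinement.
46.487 keV

Using the uncertainty principle:

1. Position uncertainty: Δx ≈ 5.300e-15 m
2. Minimum momentum uncertainty: Δp = ℏ/(2Δx) = 9.949e-21 kg·m/s
3. Minimum kinetic energy:
   KE = (Δp)²/(2m) = (9.949e-21)²/(2 × 6.645e-27 kg)
   KE = 7.448e-15 J = 46.487 keV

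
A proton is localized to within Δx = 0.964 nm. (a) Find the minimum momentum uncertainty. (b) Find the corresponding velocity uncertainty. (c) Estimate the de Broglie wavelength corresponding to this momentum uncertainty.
(a) Δp_min = 5.470 × 10^-26 kg·m/s
(b) Δv_min = 32.702 m/s
(c) λ_dB = 12.114 nm

Step-by-step:

(a) From the uncertainty principle:
Δp_min = ℏ/(2Δx) = (1.055e-34 J·s)/(2 × 9.640e-10 m) = 5.470e-26 kg·m/s

(b) The velocity uncertainty:
Δv = Δp/m = (5.470e-26 kg·m/s)/(1.673e-27 kg) = 3.270e+01 m/s = 32.702 m/s

(c) The de Broglie wavelength for this momentum:
λ = h/p = (6.626e-34 J·s)/(5.470e-26 kg·m/s) = 1.211e-08 m = 12.114 nm

Note: The de Broglie wavelength is comparable to the localization size, as expected from wave-particle duality.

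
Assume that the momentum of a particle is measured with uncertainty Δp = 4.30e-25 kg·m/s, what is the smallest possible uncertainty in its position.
122.625 pm

Using the Heisenberg uncertainty principle:
ΔxΔp ≥ ℏ/2

The minimum uncertainty in position is:
Δx_min = ℏ/(2Δp)
Δx_min = (1.055e-34 J·s) / (2 × 4.300e-25 kg·m/s)
Δx_min = 1.226e-10 m = 122.625 pm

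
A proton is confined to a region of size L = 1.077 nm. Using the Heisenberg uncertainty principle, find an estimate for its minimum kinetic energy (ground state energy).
4.472 μeV

Using the uncertainty principle to estimate ground state energy:

1. The position uncertainty is approximately the confinement size:
   Δx ≈ L = 1.077e-09 m

2. From ΔxΔp ≥ ℏ/2, the minimum momentum uncertainty is:
   Δp ≈ ℏ/(2L) = 4.896e-26 kg·m/s

3. The kinetic energy is approximately:
   KE ≈ (Δp)²/(2m) = (4.896e-26)²/(2 × 1.673e-27 kg)
   KE ≈ 7.165e-25 J = 4.472 μeV

This is an order-of-magnitude estimate of the ground state energy.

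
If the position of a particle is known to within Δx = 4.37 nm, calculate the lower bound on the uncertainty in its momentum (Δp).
1.207 × 10^-26 kg·m/s

Using the Heisenberg uncertainty principle:
ΔxΔp ≥ ℏ/2

The minimum uncertainty in momentum is:
Δp_min = ℏ/(2Δx)
Δp_min = (1.055e-34 J·s) / (2 × 4.370e-09 m)
Δp_min = 1.207e-26 kg·m/s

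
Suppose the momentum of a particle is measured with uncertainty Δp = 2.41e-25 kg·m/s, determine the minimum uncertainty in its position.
218.791 pm

Using the Heisenberg uncertainty principle:
ΔxΔp ≥ ℏ/2

The minimum uncertainty in position is:
Δx_min = ℏ/(2Δp)
Δx_min = (1.055e-34 J·s) / (2 × 2.410e-25 kg·m/s)
Δx_min = 2.188e-10 m = 218.791 pm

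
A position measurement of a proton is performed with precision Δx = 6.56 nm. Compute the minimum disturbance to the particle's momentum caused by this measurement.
8.038 × 10^-27 kg·m/s

The uncertainty principle implies that measuring position disturbs momentum:
ΔxΔp ≥ ℏ/2

When we measure position with precision Δx, we necessarily introduce a momentum uncertainty:
Δp ≥ ℏ/(2Δx)
Δp_min = (1.055e-34 J·s) / (2 × 6.560e-09 m)
Δp_min = 8.038e-27 kg·m/s

The more precisely we measure position, the greater the momentum disturbance.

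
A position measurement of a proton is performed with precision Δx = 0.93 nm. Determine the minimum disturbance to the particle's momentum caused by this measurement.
5.670 × 10^-26 kg·m/s

The uncertainty principle implies that measuring position disturbs momentum:
ΔxΔp ≥ ℏ/2

When we measure position with precision Δx, we necessarily introduce a momentum uncertainty:
Δp ≥ ℏ/(2Δx)
Δp_min = (1.055e-34 J·s) / (2 × 9.300e-10 m)
Δp_min = 5.670e-26 kg·m/s

The more precisely we measure position, the greater the momentum disturbance.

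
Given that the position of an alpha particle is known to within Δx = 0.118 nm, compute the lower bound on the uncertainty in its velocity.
67.250 m/s

Using the Heisenberg uncertainty principle and Δp = mΔv:
ΔxΔp ≥ ℏ/2
Δx(mΔv) ≥ ℏ/2

The minimum uncertainty in velocity is:
Δv_min = ℏ/(2mΔx)
Δv_min = (1.055e-34 J·s) / (2 × 6.645e-27 kg × 1.180e-10 m)
Δv_min = 6.725e+01 m/s = 67.250 m/s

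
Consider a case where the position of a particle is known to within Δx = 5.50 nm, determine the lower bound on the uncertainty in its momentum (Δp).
9.587 × 10^-27 kg·m/s

Using the Heisenberg uncertainty principle:
ΔxΔp ≥ ℏ/2

The minimum uncertainty in momentum is:
Δp_min = ℏ/(2Δx)
Δp_min = (1.055e-34 J·s) / (2 × 5.500e-09 m)
Δp_min = 9.587e-27 kg·m/s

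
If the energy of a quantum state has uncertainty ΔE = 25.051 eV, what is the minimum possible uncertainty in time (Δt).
13.137 as

Using the energy-time uncertainty principle:
ΔEΔt ≥ ℏ/2

The minimum uncertainty in time is:
Δt_min = ℏ/(2ΔE)
Δt_min = (1.055e-34 J·s) / (2 × 4.014e-18 J)
Δt_min = 1.314e-17 s = 13.137 as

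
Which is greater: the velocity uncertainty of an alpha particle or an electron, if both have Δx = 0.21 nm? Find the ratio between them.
The electron has the larger minimum velocity uncertainty, by a ratio of 7294.3.

For both particles, Δp_min = ℏ/(2Δx) = 2.511e-25 kg·m/s (same for both).

The velocity uncertainty is Δv = Δp/m:
- alpha particle: Δv = 2.511e-25 / 6.645e-27 = 3.779e+01 m/s = 37.788 m/s
- electron: Δv = 2.511e-25 / 9.109e-31 = 2.756e+05 m/s = 275.637 km/s

Ratio: 2.756e+05 / 3.779e+01 = 7294.3

The lighter particle has larger velocity uncertainty because Δv ∝ 1/m.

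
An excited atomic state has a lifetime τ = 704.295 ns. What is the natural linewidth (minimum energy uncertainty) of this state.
467.284 peV

Using the energy-time uncertainty principle:
ΔEΔt ≥ ℏ/2

The lifetime τ represents the time uncertainty Δt.
The natural linewidth (minimum energy uncertainty) is:

ΔE = ℏ/(2τ)
ΔE = (1.055e-34 J·s) / (2 × 7.043e-07 s)
ΔE = 7.487e-29 J = 467.284 peV

This natural linewidth limits the precision of spectroscopic measurements.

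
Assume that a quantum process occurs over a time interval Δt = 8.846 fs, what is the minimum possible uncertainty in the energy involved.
37.204 meV

Using the energy-time uncertainty principle:
ΔEΔt ≥ ℏ/2

The minimum uncertainty in energy is:
ΔE_min = ℏ/(2Δt)
ΔE_min = (1.055e-34 J·s) / (2 × 8.846e-15 s)
ΔE_min = 5.961e-21 J = 37.204 meV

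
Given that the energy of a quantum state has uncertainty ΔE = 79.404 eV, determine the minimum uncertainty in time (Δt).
4.145 as

Using the energy-time uncertainty principle:
ΔEΔt ≥ ℏ/2

The minimum uncertainty in time is:
Δt_min = ℏ/(2ΔE)
Δt_min = (1.055e-34 J·s) / (2 × 1.272e-17 J)
Δt_min = 4.145e-18 s = 4.145 as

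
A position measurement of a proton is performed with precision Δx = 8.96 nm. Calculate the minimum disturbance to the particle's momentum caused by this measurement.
5.885 × 10^-27 kg·m/s

The uncertainty principle implies that measuring position disturbs momentum:
ΔxΔp ≥ ℏ/2

When we measure position with precision Δx, we necessarily introduce a momentum uncertainty:
Δp ≥ ℏ/(2Δx)
Δp_min = (1.055e-34 J·s) / (2 × 8.960e-09 m)
Δp_min = 5.885e-27 kg·m/s

The more precisely we measure position, the greater the momentum disturbance.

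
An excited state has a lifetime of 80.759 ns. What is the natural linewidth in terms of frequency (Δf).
985.370 kHz

Using the energy-time uncertainty principle and E = hf:
ΔEΔt ≥ ℏ/2
hΔf·Δt ≥ ℏ/2

The minimum frequency uncertainty is:
Δf = ℏ/(2hτ) = 1/(4πτ)
Δf = 1/(4π × 8.076e-08 s)
Δf = 9.854e+05 Hz = 985.370 kHz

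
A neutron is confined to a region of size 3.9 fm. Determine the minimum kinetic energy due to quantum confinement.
340.586 keV

Using the uncertainty principle:

1. Position uncertainty: Δx ≈ 3.900e-15 m
2. Minimum momentum uncertainty: Δp = ℏ/(2Δx) = 1.352e-20 kg·m/s
3. Minimum kinetic energy:
   KE = (Δp)²/(2m) = (1.352e-20)²/(2 × 1.675e-27 kg)
   KE = 5.457e-14 J = 340.586 keV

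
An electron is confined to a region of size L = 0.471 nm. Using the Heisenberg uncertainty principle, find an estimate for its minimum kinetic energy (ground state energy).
42.936 meV

Using the uncertainty principle to estimate ground state energy:

1. The position uncertainty is approximately the confinement size:
   Δx ≈ L = 4.710e-10 m

2. From ΔxΔp ≥ ℏ/2, the minimum momentum uncertainty is:
   Δp ≈ ℏ/(2L) = 1.120e-25 kg·m/s

3. The kinetic energy is approximately:
   KE ≈ (Δp)²/(2m) = (1.120e-25)²/(2 × 9.109e-31 kg)
   KE ≈ 6.879e-21 J = 42.936 meV

This is an order-of-magnitude estimate of the ground state energy.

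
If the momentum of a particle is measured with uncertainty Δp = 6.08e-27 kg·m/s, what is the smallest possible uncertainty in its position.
8.672 nm

Using the Heisenberg uncertainty principle:
ΔxΔp ≥ ℏ/2

The minimum uncertainty in position is:
Δx_min = ℏ/(2Δp)
Δx_min = (1.055e-34 J·s) / (2 × 6.080e-27 kg·m/s)
Δx_min = 8.672e-09 m = 8.672 nm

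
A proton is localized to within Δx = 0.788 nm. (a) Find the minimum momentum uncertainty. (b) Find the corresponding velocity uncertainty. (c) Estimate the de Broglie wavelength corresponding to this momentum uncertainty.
(a) Δp_min = 6.691 × 10^-26 kg·m/s
(b) Δv_min = 40.006 m/s
(c) λ_dB = 9.902 nm

Step-by-step:

(a) From the uncertainty principle:
Δp_min = ℏ/(2Δx) = (1.055e-34 J·s)/(2 × 7.880e-10 m) = 6.691e-26 kg·m/s

(b) The velocity uncertainty:
Δv = Δp/m = (6.691e-26 kg·m/s)/(1.673e-27 kg) = 4.001e+01 m/s = 40.006 m/s

(c) The de Broglie wavelength for this momentum:
λ = h/p = (6.626e-34 J·s)/(6.691e-26 kg·m/s) = 9.902e-09 m = 9.902 nm

Note: The de Broglie wavelength is comparable to the localization size, as expected from wave-particle duality.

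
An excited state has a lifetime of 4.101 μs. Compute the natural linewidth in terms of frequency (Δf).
19.404 kHz

Using the energy-time uncertainty principle and E = hf:
ΔEΔt ≥ ℏ/2
hΔf·Δt ≥ ℏ/2

The minimum frequency uncertainty is:
Δf = ℏ/(2hτ) = 1/(4πτ)
Δf = 1/(4π × 4.101e-06 s)
Δf = 1.940e+04 Hz = 19.404 kHz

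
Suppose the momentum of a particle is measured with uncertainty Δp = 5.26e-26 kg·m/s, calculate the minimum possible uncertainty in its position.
1.002 nm

Using the Heisenberg uncertainty principle:
ΔxΔp ≥ ℏ/2

The minimum uncertainty in position is:
Δx_min = ℏ/(2Δp)
Δx_min = (1.055e-34 J·s) / (2 × 5.260e-26 kg·m/s)
Δx_min = 1.002e-09 m = 1.002 nm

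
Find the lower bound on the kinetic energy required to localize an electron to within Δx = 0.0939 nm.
1.080 eV

Localizing a particle requires giving it sufficient momentum uncertainty:

1. From uncertainty principle: Δp ≥ ℏ/(2Δx)
   Δp_min = (1.055e-34 J·s) / (2 × 9.390e-11 m)
   Δp_min = 5.615e-25 kg·m/s

2. This momentum uncertainty corresponds to kinetic energy:
   KE ≈ (Δp)²/(2m) = (5.615e-25)²/(2 × 9.109e-31 kg)
   KE = 1.731e-19 J = 1.080 eV

Tighter localization requires more energy.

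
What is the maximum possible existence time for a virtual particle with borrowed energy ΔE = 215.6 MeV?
1.526 ys

Using the energy-time uncertainty principle:
ΔEΔt ≥ ℏ/2

For a virtual particle borrowing energy ΔE, the maximum lifetime is:
Δt_max = ℏ/(2ΔE)

Converting energy:
ΔE = 215.6 MeV = 3.454e-11 J

Δt_max = (1.055e-34 J·s) / (2 × 3.454e-11 J)
Δt_max = 1.526e-24 s = 1.526 ys

Virtual particles with higher borrowed energy exist for shorter times.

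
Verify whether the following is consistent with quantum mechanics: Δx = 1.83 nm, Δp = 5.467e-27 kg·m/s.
No, it violates the uncertainty principle (impossible measurement).

Calculate the product ΔxΔp:
ΔxΔp = (1.830e-09 m) × (5.467e-27 kg·m/s)
ΔxΔp = 1.000e-35 J·s

Compare to the minimum allowed value ℏ/2:
ℏ/2 = 5.273e-35 J·s

Since ΔxΔp = 1.000e-35 J·s < 5.273e-35 J·s = ℏ/2,
the measurement violates the uncertainty principle.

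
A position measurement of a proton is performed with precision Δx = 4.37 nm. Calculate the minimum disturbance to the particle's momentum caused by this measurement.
1.207 × 10^-26 kg·m/s

The uncertainty principle implies that measuring position disturbs momentum:
ΔxΔp ≥ ℏ/2

When we measure position with precision Δx, we necessarily introduce a momentum uncertainty:
Δp ≥ ℏ/(2Δx)
Δp_min = (1.055e-34 J·s) / (2 × 4.370e-09 m)
Δp_min = 1.207e-26 kg·m/s

The more precisely we measure position, the greater the momentum disturbance.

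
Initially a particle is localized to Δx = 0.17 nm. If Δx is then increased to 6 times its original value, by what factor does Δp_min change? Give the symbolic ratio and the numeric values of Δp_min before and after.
Original Δp_min = 3.102 × 10^-25 kg·m/s; new Δp'_min = 5.169 × 10^-26 kg·m/s; ratio Δp'_min/Δp_min = 1/6.

From the uncertainty principle ΔxΔp ≥ ℏ/2, the minimum momentum uncertainty is Δp_min = ℏ/(2Δx).

Original (Δx = 0.17 nm = 1.700e-10 m):
Δp_min = (1.055e-34 J·s)/(2 × 1.700e-10 m) = 3.102e-25 kg·m/s

When Δx → 6Δx:
Δp'_min = ℏ/(2 × 6Δx) = (1/6) × ℏ/(2Δx) = (1/6) × Δp_min
Δp'_min = 1/6 × 3.102e-25 kg·m/s = 5.169e-26 kg·m/s

Since Δp_min ∝ 1/Δx, when Δx is increased to 6 times its original value, Δp_min decreases to 1/6 of its original value.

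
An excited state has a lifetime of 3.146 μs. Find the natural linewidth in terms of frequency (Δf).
25.295 kHz

Using the energy-time uncertainty principle and E = hf:
ΔEΔt ≥ ℏ/2
hΔf·Δt ≥ ℏ/2

The minimum frequency uncertainty is:
Δf = ℏ/(2hτ) = 1/(4πτ)
Δf = 1/(4π × 3.146e-06 s)
Δf = 2.529e+04 Hz = 25.295 kHz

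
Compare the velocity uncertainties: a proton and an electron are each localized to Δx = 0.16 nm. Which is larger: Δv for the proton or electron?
The electron has the larger minimum velocity uncertainty, by a ratio of 1836.2.

For both particles, Δp_min = ℏ/(2Δx) = 3.296e-25 kg·m/s (same for both).

The velocity uncertainty is Δv = Δp/m:
- proton: Δv = 3.296e-25 / 1.673e-27 = 1.970e+02 m/s = 197.028 m/s
- electron: Δv = 3.296e-25 / 9.109e-31 = 3.618e+05 m/s = 361.774 km/s

Ratio: 3.618e+05 / 1.970e+02 = 1836.2

The lighter particle has larger velocity uncertainty because Δv ∝ 1/m.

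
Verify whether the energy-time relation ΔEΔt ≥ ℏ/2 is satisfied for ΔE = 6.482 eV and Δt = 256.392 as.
Yes, it satisfies the uncertainty relation.

Calculate the product ΔEΔt:
ΔE = 6.482 eV = 1.039e-18 J
ΔEΔt = (1.039e-18 J) × (2.564e-16 s)
ΔEΔt = 2.663e-34 J·s

Compare to the minimum allowed value ℏ/2:
ℏ/2 = 5.273e-35 J·s

Since ΔEΔt = 2.663e-34 J·s ≥ 5.273e-35 J·s = ℏ/2,
this satisfies the uncertainty relation.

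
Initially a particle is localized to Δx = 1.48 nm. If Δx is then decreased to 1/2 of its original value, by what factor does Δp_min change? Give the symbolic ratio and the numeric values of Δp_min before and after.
Original Δp_min = 3.563 × 10^-26 kg·m/s; new Δp'_min = 7.125 × 10^-26 kg·m/s; ratio Δp'_min/Δp_min = 2.

From the uncertainty principle ΔxΔp ≥ ℏ/2, the minimum momentum uncertainty is Δp_min = ℏ/(2Δx).

Original (Δx = 1.48 nm = 1.480e-09 m):
Δp_min = (1.055e-34 J·s)/(2 × 1.480e-09 m) = 3.563e-26 kg·m/s

When Δx → (1/2)Δx:
Δp'_min = ℏ/(2 × (1/2)Δx) = 2 × ℏ/(2Δx) = 2 × Δp_min
Δp'_min = 2 × 3.563e-26 kg·m/s = 7.125e-26 kg·m/s

Since Δp_min ∝ 1/Δx, when Δx is decreased to 1/2 of its original value, Δp_min increases to 2 times its original value.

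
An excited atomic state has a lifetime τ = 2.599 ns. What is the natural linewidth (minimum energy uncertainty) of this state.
126.628 neV

Using the energy-time uncertainty principle:
ΔEΔt ≥ ℏ/2

The lifetime τ represents the time uncertainty Δt.
The natural linewidth (minimum energy uncertainty) is:

ΔE = ℏ/(2τ)
ΔE = (1.055e-34 J·s) / (2 × 2.599e-09 s)
ΔE = 2.029e-26 J = 126.628 neV

This natural linewidth limits the precision of spectroscopic measurements.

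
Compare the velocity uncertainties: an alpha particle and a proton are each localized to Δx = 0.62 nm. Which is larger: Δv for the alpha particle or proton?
The proton has the larger minimum velocity uncertainty, by a ratio of 4.0.

For both particles, Δp_min = ℏ/(2Δx) = 8.505e-26 kg·m/s (same for both).

The velocity uncertainty is Δv = Δp/m:
- alpha particle: Δv = 8.505e-26 / 6.645e-27 = 1.280e+01 m/s = 12.799 m/s
- proton: Δv = 8.505e-26 / 1.673e-27 = 5.085e+01 m/s = 50.846 m/s

Ratio: 5.085e+01 / 1.280e+01 = 4.0

The lighter particle has larger velocity uncertainty because Δv ∝ 1/m.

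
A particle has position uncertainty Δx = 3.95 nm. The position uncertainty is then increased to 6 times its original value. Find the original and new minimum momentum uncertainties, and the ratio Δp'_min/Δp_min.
Original Δp_min = 1.335 × 10^-26 kg·m/s; new Δp'_min = 2.225 × 10^-27 kg·m/s; ratio Δp'_min/Δp_min = 1/6.

From the uncertainty principle ΔxΔp ≥ ℏ/2, the minimum momentum uncertainty is Δp_min = ℏ/(2Δx).

Original (Δx = 3.95 nm = 3.950e-09 m):
Δp_min = (1.055e-34 J·s)/(2 × 3.950e-09 m) = 1.335e-26 kg·m/s

When Δx → 6Δx:
Δp'_min = ℏ/(2 × 6Δx) = (1/6) × ℏ/(2Δx) = (1/6) × Δp_min
Δp'_min = 1/6 × 1.335e-26 kg·m/s = 2.225e-27 kg·m/s

Since Δp_min ∝ 1/Δx, when Δx is increased to 6 times its original value, Δp_min decreases to 1/6 of its original value.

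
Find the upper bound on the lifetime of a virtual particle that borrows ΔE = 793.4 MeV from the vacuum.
4.148 × 10^-25 s

Using the energy-time uncertainty principle:
ΔEΔt ≥ ℏ/2

For a virtual particle borrowing energy ΔE, the maximum lifetime is:
Δt_max = ℏ/(2ΔE)

Converting energy:
ΔE = 793.4 MeV = 1.271e-10 J

Δt_max = (1.055e-34 J·s) / (2 × 1.271e-10 J)
Δt_max = 4.148e-25 s = 4.148 × 10^-25 s

Virtual particles with higher borrowed energy exist for shorter times.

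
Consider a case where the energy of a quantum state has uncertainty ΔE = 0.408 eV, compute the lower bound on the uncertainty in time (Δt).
806.632 as

Using the energy-time uncertainty principle:
ΔEΔt ≥ ℏ/2

The minimum uncertainty in time is:
Δt_min = ℏ/(2ΔE)
Δt_min = (1.055e-34 J·s) / (2 × 6.537e-20 J)
Δt_min = 8.066e-16 s = 806.632 as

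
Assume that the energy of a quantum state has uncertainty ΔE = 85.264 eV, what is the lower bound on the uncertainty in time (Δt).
3.860 as

Using the energy-time uncertainty principle:
ΔEΔt ≥ ℏ/2

The minimum uncertainty in time is:
Δt_min = ℏ/(2ΔE)
Δt_min = (1.055e-34 J·s) / (2 × 1.366e-17 J)
Δt_min = 3.860e-18 s = 3.860 as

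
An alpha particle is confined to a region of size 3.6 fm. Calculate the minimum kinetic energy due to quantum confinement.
100.757 keV

Using the uncertainty principle:

1. Position uncertainty: Δx ≈ 3.600e-15 m
2. Minimum momentum uncertainty: Δp = ℏ/(2Δx) = 1.465e-20 kg·m/s
3. Minimum kinetic energy:
   KE = (Δp)²/(2m) = (1.465e-20)²/(2 × 6.645e-27 kg)
   KE = 1.614e-14 J = 100.757 keV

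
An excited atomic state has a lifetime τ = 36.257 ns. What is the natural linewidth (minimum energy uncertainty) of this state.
9.077 neV

Using the energy-time uncertainty principle:
ΔEΔt ≥ ℏ/2

The lifetime τ represents the time uncertainty Δt.
The natural linewidth (minimum energy uncertainty) is:

ΔE = ℏ/(2τ)
ΔE = (1.055e-34 J·s) / (2 × 3.626e-08 s)
ΔE = 1.454e-27 J = 9.077 neV

This natural linewidth limits the precision of spectroscopic measurements.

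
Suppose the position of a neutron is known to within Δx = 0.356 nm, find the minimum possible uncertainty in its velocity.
88.430 m/s

Using the Heisenberg uncertainty principle and Δp = mΔv:
ΔxΔp ≥ ℏ/2
Δx(mΔv) ≥ ℏ/2

The minimum uncertainty in velocity is:
Δv_min = ℏ/(2mΔx)
Δv_min = (1.055e-34 J·s) / (2 × 1.675e-27 kg × 3.560e-10 m)
Δv_min = 8.843e+01 m/s = 88.430 m/s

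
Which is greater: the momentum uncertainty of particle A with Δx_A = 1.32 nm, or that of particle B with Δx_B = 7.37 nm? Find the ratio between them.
Particle A has the larger minimum momentum uncertainty, by a factor of 5.58.

For each particle, the minimum momentum uncertainty is Δp_min = ℏ/(2Δx):

Particle A: Δp_A = ℏ/(2×1.320e-09 m) = 3.995e-26 kg·m/s
Particle B: Δp_B = ℏ/(2×7.370e-09 m) = 7.154e-27 kg·m/s

Ratio: Δp_A/Δp_B = 5.58

Since Δp_min ∝ 1/Δx, the particle with smaller position uncertainty (A) has larger momentum uncertainty.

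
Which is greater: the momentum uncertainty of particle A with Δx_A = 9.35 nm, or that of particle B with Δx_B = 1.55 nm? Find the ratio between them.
Particle B has the larger minimum momentum uncertainty, by a factor of 6.03.

For each particle, the minimum momentum uncertainty is Δp_min = ℏ/(2Δx):

Particle A: Δp_A = ℏ/(2×9.350e-09 m) = 5.639e-27 kg·m/s
Particle B: Δp_B = ℏ/(2×1.550e-09 m) = 3.402e-26 kg·m/s

Ratio: Δp_B/Δp_A = 6.03

Since Δp_min ∝ 1/Δx, the particle with smaller position uncertainty (B) has larger momentum uncertainty.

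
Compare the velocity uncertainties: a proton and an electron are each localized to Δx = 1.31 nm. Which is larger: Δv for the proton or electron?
The electron has the larger minimum velocity uncertainty, by a ratio of 1836.2.

For both particles, Δp_min = ℏ/(2Δx) = 4.025e-26 kg·m/s (same for both).

The velocity uncertainty is Δv = Δp/m:
- proton: Δv = 4.025e-26 / 1.673e-27 = 2.406e+01 m/s = 24.065 m/s
- electron: Δv = 4.025e-26 / 9.109e-31 = 4.419e+04 m/s = 44.186 km/s

Ratio: 4.419e+04 / 2.406e+01 = 1836.2

The lighter particle has larger velocity uncertainty because Δv ∝ 1/m.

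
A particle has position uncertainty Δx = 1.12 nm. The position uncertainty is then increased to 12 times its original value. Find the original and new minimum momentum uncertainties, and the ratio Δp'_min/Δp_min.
Original Δp_min = 4.708 × 10^-26 kg·m/s; new Δp'_min = 3.923 × 10^-27 kg·m/s; ratio Δp'_min/Δp_min = 1/12.

From the uncertainty principle ΔxΔp ≥ ℏ/2, the minimum momentum uncertainty is Δp_min = ℏ/(2Δx).

Original (Δx = 1.12 nm = 1.120e-09 m):
Δp_min = (1.055e-34 J·s)/(2 × 1.120e-09 m) = 4.708e-26 kg·m/s

When Δx → 12Δx:
Δp'_min = ℏ/(2 × 12Δx) = (1/12) × ℏ/(2Δx) = (1/12) × Δp_min
Δp'_min = 1/12 × 4.708e-26 kg·m/s = 3.923e-27 kg·m/s

Since Δp_min ∝ 1/Δx, when Δx is increased to 12 times its original value, Δp_min decreases to 1/12 of its original value.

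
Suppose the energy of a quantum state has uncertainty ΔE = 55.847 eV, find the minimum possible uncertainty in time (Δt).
5.893 as

Using the energy-time uncertainty principle:
ΔEΔt ≥ ℏ/2

The minimum uncertainty in time is:
Δt_min = ℏ/(2ΔE)
Δt_min = (1.055e-34 J·s) / (2 × 8.948e-18 J)
Δt_min = 5.893e-18 s = 5.893 as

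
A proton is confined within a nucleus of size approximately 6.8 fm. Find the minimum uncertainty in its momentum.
7.754 × 10^-21 kg·m/s

Using the Heisenberg uncertainty principle:
ΔxΔp ≥ ℏ/2

With Δx ≈ L = 6.800e-15 m (the confinement size):
Δp_min = ℏ/(2Δx)
Δp_min = (1.055e-34 J·s) / (2 × 6.800e-15 m)
Δp_min = 7.754e-21 kg·m/s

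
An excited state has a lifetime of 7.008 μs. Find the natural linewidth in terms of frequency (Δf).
11.355 kHz

Using the energy-time uncertainty principle and E = hf:
ΔEΔt ≥ ℏ/2
hΔf·Δt ≥ ℏ/2

The minimum frequency uncertainty is:
Δf = ℏ/(2hτ) = 1/(4πτ)
Δf = 1/(4π × 7.008e-06 s)
Δf = 1.136e+04 Hz = 11.355 kHz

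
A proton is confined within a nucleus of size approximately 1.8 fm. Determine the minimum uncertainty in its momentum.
2.929 × 10^-20 kg·m/s

Using the Heisenberg uncertainty principle:
ΔxΔp ≥ ℏ/2

With Δx ≈ L = 1.800e-15 m (the confinement size):
Δp_min = ℏ/(2Δx)
Δp_min = (1.055e-34 J·s) / (2 × 1.800e-15 m)
Δp_min = 2.929e-20 kg·m/s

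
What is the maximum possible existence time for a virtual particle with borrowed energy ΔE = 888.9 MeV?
3.702 × 10^-25 s

Using the energy-time uncertainty principle:
ΔEΔt ≥ ℏ/2

For a virtual particle borrowing energy ΔE, the maximum lifetime is:
Δt_max = ℏ/(2ΔE)

Converting energy:
ΔE = 888.9 MeV = 1.424e-10 J

Δt_max = (1.055e-34 J·s) / (2 × 1.424e-10 J)
Δt_max = 3.702e-25 s = 3.702 × 10^-25 s

Virtual particles with higher borrowed energy exist for shorter times.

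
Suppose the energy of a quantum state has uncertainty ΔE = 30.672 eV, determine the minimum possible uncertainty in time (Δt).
10.730 as

Using the energy-time uncertainty principle:
ΔEΔt ≥ ℏ/2

The minimum uncertainty in time is:
Δt_min = ℏ/(2ΔE)
Δt_min = (1.055e-34 J·s) / (2 × 4.914e-18 J)
Δt_min = 1.073e-17 s = 10.730 as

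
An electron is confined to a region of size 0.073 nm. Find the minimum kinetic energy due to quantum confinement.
1.787 eV

Using the uncertainty principle:

1. Position uncertainty: Δx ≈ 7.300e-11 m
2. Minimum momentum uncertainty: Δp = ℏ/(2Δx) = 7.223e-25 kg·m/s
3. Minimum kinetic energy:
   KE = (Δp)²/(2m) = (7.223e-25)²/(2 × 9.109e-31 kg)
   KE = 2.864e-19 J = 1.787 eV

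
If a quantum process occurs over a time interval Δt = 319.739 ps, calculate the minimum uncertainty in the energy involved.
1.029 μeV

Using the energy-time uncertainty principle:
ΔEΔt ≥ ℏ/2

The minimum uncertainty in energy is:
ΔE_min = ℏ/(2Δt)
ΔE_min = (1.055e-34 J·s) / (2 × 3.197e-10 s)
ΔE_min = 1.649e-25 J = 1.029 μeV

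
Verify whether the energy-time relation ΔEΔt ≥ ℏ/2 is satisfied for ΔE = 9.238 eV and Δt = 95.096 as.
Yes, it satisfies the uncertainty relation.

Calculate the product ΔEΔt:
ΔE = 9.238 eV = 1.480e-18 J
ΔEΔt = (1.480e-18 J) × (9.510e-17 s)
ΔEΔt = 1.408e-34 J·s

Compare to the minimum allowed value ℏ/2:
ℏ/2 = 5.273e-35 J·s

Since ΔEΔt = 1.408e-34 J·s ≥ 5.273e-35 J·s = ℏ/2,
this satisfies the uncertainty relation.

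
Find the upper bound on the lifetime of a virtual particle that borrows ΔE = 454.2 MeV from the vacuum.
7.246 × 10^-25 s

Using the energy-time uncertainty principle:
ΔEΔt ≥ ℏ/2

For a virtual particle borrowing energy ΔE, the maximum lifetime is:
Δt_max = ℏ/(2ΔE)

Converting energy:
ΔE = 454.2 MeV = 7.277e-11 J

Δt_max = (1.055e-34 J·s) / (2 × 7.277e-11 J)
Δt_max = 7.246e-25 s = 7.246 × 10^-25 s

Virtual particles with higher borrowed energy exist for shorter times.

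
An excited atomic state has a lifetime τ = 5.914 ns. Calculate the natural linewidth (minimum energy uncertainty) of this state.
55.649 neV

Using the energy-time uncertainty principle:
ΔEΔt ≥ ℏ/2

The lifetime τ represents the time uncertainty Δt.
The natural linewidth (minimum energy uncertainty) is:

ΔE = ℏ/(2τ)
ΔE = (1.055e-34 J·s) / (2 × 5.914e-09 s)
ΔE = 8.916e-27 J = 55.649 neV

This natural linewidth limits the precision of spectroscopic measurements.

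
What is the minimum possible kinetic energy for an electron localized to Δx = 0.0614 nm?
2.527 eV

Localizing a particle requires giving it sufficient momentum uncertainty:

1. From uncertainty principle: Δp ≥ ℏ/(2Δx)
   Δp_min = (1.055e-34 J·s) / (2 × 6.140e-11 m)
   Δp_min = 8.588e-25 kg·m/s

2. This momentum uncertainty corresponds to kinetic energy:
   KE ≈ (Δp)²/(2m) = (8.588e-25)²/(2 × 9.109e-31 kg)
   KE = 4.048e-19 J = 2.527 eV

Tighter localization requires more energy.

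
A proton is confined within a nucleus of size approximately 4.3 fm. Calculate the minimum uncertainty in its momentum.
1.226 × 10^-20 kg·m/s

Using the Heisenberg uncertainty principle:
ΔxΔp ≥ ℏ/2

With Δx ≈ L = 4.300e-15 m (the confinement size):
Δp_min = ℏ/(2Δx)
Δp_min = (1.055e-34 J·s) / (2 × 4.300e-15 m)
Δp_min = 1.226e-20 kg·m/s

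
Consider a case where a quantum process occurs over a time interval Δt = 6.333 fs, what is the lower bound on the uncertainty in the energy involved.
51.967 meV

Using the energy-time uncertainty principle:
ΔEΔt ≥ ℏ/2

The minimum uncertainty in energy is:
ΔE_min = ℏ/(2Δt)
ΔE_min = (1.055e-34 J·s) / (2 × 6.333e-15 s)
ΔE_min = 8.326e-21 J = 51.967 meV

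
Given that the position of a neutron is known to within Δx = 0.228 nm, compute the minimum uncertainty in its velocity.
138.075 m/s

Using the Heisenberg uncertainty principle and Δp = mΔv:
ΔxΔp ≥ ℏ/2
Δx(mΔv) ≥ ℏ/2

The minimum uncertainty in velocity is:
Δv_min = ℏ/(2mΔx)
Δv_min = (1.055e-34 J·s) / (2 × 1.675e-27 kg × 2.280e-10 m)
Δv_min = 1.381e+02 m/s = 138.075 m/s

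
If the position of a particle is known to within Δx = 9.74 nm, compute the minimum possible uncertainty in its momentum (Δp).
5.414 × 10^-27 kg·m/s

Using the Heisenberg uncertainty principle:
ΔxΔp ≥ ℏ/2

The minimum uncertainty in momentum is:
Δp_min = ℏ/(2Δx)
Δp_min = (1.055e-34 J·s) / (2 × 9.740e-09 m)
Δp_min = 5.414e-27 kg·m/s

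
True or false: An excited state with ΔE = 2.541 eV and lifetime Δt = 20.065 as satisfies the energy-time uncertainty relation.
No, it violates the uncertainty relation.

Calculate the product ΔEΔt:
ΔE = 2.541 eV = 4.071e-19 J
ΔEΔt = (4.071e-19 J) × (2.007e-17 s)
ΔEΔt = 8.169e-36 J·s

Compare to the minimum allowed value ℏ/2:
ℏ/2 = 5.273e-35 J·s

Since ΔEΔt = 8.169e-36 J·s < 5.273e-35 J·s = ℏ/2,
this violates the uncertainty relation.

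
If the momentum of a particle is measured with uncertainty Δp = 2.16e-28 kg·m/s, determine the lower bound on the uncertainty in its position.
244.114 nm

Using the Heisenberg uncertainty principle:
ΔxΔp ≥ ℏ/2

The minimum uncertainty in position is:
Δx_min = ℏ/(2Δp)
Δx_min = (1.055e-34 J·s) / (2 × 2.160e-28 kg·m/s)
Δx_min = 2.441e-07 m = 244.114 nm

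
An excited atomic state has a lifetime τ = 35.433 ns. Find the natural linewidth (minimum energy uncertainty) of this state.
9.288 neV

Using the energy-time uncertainty principle:
ΔEΔt ≥ ℏ/2

The lifetime τ represents the time uncertainty Δt.
The natural linewidth (minimum energy uncertainty) is:

ΔE = ℏ/(2τ)
ΔE = (1.055e-34 J·s) / (2 × 3.543e-08 s)
ΔE = 1.488e-27 J = 9.288 neV

This natural linewidth limits the precision of spectroscopic measurements.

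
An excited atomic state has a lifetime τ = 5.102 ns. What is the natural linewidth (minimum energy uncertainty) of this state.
64.505 neV

Using the energy-time uncertainty principle:
ΔEΔt ≥ ℏ/2

The lifetime τ represents the time uncertainty Δt.
The natural linewidth (minimum energy uncertainty) is:

ΔE = ℏ/(2τ)
ΔE = (1.055e-34 J·s) / (2 × 5.102e-09 s)
ΔE = 1.033e-26 J = 64.505 neV

This natural linewidth limits the precision of spectroscopic measurements.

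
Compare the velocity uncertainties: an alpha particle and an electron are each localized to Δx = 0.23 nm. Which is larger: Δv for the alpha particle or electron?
The electron has the larger minimum velocity uncertainty, by a ratio of 7294.3.

For both particles, Δp_min = ℏ/(2Δx) = 2.293e-25 kg·m/s (same for both).

The velocity uncertainty is Δv = Δp/m:
- alpha particle: Δv = 2.293e-25 / 6.645e-27 = 3.450e+01 m/s = 34.502 m/s
- electron: Δv = 2.293e-25 / 9.109e-31 = 2.517e+05 m/s = 251.669 km/s

Ratio: 2.517e+05 / 3.450e+01 = 7294.3

The lighter particle has larger velocity uncertainty because Δv ∝ 1/m.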